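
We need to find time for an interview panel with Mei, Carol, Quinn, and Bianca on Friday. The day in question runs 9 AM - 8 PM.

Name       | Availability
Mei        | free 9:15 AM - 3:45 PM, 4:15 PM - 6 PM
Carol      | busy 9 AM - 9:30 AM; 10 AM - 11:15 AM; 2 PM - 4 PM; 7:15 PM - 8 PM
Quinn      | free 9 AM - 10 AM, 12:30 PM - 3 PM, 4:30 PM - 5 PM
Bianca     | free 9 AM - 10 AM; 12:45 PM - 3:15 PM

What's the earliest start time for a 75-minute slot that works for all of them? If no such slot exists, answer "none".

Mei free: 09:15-15:45, 16:15-18:00.
Carol free: 09:30-10:00, 11:15-14:00, 16:00-19:15 (invert busy blocks within the working day).
Quinn free: 09:00-10:00, 12:30-15:00, 16:30-17:00.
Bianca free: 09:00-10:00, 12:45-15:15.
Mei ∩ Carol: 09:30-10:00, 11:15-14:00, 16:15-18:00.
Mei ∩ Carol ∩ Quinn: 09:30-10:00, 12:30-14:00, 16:30-17:00.
Mei ∩ Carol ∩ Quinn ∩ Bianca: 09:30-10:00, 12:45-14:00.
Those are the intersection windows.
The first common window of at least 75 minutes is 12:45-14:00, so the earliest start is 12:45.

12:45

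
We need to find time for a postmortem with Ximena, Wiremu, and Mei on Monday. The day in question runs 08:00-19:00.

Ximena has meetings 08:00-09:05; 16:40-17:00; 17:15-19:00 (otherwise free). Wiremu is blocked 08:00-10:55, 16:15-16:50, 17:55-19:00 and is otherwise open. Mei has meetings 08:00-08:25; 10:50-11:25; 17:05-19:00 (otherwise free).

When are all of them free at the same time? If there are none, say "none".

11:25-16:15, 17:00-17:05

Ximena free: 09:05-16:40, 17:00-17:15 (invert busy blocks within the working day).
Wiremu free: 10:55-16:15, 16:50-17:55 (invert busy blocks within the working day).
Mei free: 08:25-10:50, 11:25-17:05 (invert busy blocks within the working day).
Ximena ∩ Wiremu: 10:55-16:15, 17:00-17:15.
Ximena ∩ Wiremu ∩ Mei: 11:25-16:15, 17:00-17:05.
So the common availability across everyone is 11:25-16:15, 17:00-17:05.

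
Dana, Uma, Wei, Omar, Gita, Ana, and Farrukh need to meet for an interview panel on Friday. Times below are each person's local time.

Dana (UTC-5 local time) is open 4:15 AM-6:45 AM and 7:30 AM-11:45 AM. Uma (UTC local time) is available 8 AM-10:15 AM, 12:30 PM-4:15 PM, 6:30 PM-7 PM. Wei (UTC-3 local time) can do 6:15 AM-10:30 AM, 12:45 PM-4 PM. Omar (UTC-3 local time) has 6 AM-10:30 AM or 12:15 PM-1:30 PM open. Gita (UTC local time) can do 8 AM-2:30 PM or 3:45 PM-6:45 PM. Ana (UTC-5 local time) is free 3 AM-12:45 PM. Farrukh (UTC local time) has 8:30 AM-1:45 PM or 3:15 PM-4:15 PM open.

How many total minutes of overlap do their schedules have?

Dana in UTC: 09:15-11:45, 12:30-16:45 (add 5h to convert from UTC-5).
Uma in UTC: 08:00-10:15, 12:30-16:15, 18:30-19:00.
Wei in UTC: 09:15-13:30, 15:45-19:00 (add 3h to convert from UTC-3).
Omar in UTC: 09:00-13:30, 15:15-16:30 (add 3h to convert from UTC-3).
Gita in UTC: 08:00-14:30, 15:45-18:45.
Ana in UTC: 08:00-17:45 (add 5h to convert from UTC-5).
Farrukh in UTC: 08:30-13:45, 15:15-16:15.
Dana ∩ Uma: 09:15-10:15, 12:30-16:15.
Dana ∩ Uma ∩ Wei: 09:15-10:15, 12:30-13:30, 15:45-16:15.
Dana ∩ Uma ∩ Wei ∩ Omar: 09:15-10:15, 12:30-13:30, 15:45-16:15.
Dana ∩ Uma ∩ Wei ∩ Omar ∩ Gita: 09:15-10:15, 12:30-13:30, 15:45-16:15.
Dana ∩ Uma ∩ Wei ∩ Omar ∩ Gita ∩ Ana: 09:15-10:15, 12:30-13:30, 15:45-16:15.
Dana ∩ Uma ∩ Wei ∩ Omar ∩ Gita ∩ Ana ∩ Farrukh: 09:15-10:15, 12:30-13:30, 15:45-16:15.
Summing the common windows: 60 + 60 + 30 = 150 minutes.

150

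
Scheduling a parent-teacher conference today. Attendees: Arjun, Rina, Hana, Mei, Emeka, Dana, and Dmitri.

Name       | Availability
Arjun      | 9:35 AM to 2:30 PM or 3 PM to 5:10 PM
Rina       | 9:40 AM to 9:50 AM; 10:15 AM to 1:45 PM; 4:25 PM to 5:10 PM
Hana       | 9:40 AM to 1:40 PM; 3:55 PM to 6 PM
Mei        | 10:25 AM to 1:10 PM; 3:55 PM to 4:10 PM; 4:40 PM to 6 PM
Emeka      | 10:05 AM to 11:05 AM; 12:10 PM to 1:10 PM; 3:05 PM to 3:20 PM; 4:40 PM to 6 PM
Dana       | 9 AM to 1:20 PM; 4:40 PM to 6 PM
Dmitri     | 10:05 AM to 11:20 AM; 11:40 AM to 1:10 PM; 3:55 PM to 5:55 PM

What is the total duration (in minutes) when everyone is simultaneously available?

Arjun ∩ Rina: 09:40-09:50, 10:15-13:45, 16:25-17:10.
Arjun ∩ Rina ∩ Hana: 09:40-09:50, 10:15-13:40, 16:25-17:10.
Arjun ∩ Rina ∩ Hana ∩ Mei: 10:25-13:10, 16:40-17:10.
Arjun ∩ Rina ∩ Hana ∩ Mei ∩ Emeka: 10:25-11:05, 12:10-13:10, 16:40-17:10.
Arjun ∩ Rina ∩ Hana ∩ Mei ∩ Emeka ∩ Dana: 10:25-11:05, 12:10-13:10, 16:40-17:10.
Arjun ∩ Rina ∩ Hana ∩ Mei ∩ Emeka ∩ Dana ∩ Dmitri: 10:25-11:05, 12:10-13:10, 16:40-17:10.
Summing the common windows: 40 + 60 + 30 = 130 minutes.

130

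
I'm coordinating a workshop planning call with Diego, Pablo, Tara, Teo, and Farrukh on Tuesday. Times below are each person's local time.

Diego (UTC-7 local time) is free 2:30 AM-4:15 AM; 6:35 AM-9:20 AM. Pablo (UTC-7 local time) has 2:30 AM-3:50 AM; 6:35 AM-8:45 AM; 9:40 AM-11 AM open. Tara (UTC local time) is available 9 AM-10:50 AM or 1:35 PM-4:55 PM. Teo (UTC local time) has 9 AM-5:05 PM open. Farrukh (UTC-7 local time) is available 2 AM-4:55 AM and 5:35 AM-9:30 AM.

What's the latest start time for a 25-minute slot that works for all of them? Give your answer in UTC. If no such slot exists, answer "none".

15:20

Diego in UTC: 09:30-11:15, 13:35-16:20 (add 7h to convert from UTC-7).
Pablo in UTC: 09:30-10:50, 13:35-15:45, 16:40-18:00 (add 7h to convert from UTC-7).
Tara in UTC: 09:00-10:50, 13:35-16:55.
Teo in UTC: 09:00-17:05.
Farrukh in UTC: 09:00-11:55, 12:35-16:30 (add 7h to convert from UTC-7).
Diego ∩ Pablo: 09:30-10:50, 13:35-15:45.
Diego ∩ Pablo ∩ Tara: 09:30-10:50, 13:35-15:45.
Diego ∩ Pablo ∩ Tara ∩ Teo: 09:30-10:50, 13:35-15:45.
Diego ∩ Pablo ∩ Tara ∩ Teo ∩ Farrukh: 09:30-10:50, 13:35-15:45.
The last common window of at least 25 minutes is 13:35-15:45; a 25-minute meeting can start as late as 15:20 and still end by 15:45.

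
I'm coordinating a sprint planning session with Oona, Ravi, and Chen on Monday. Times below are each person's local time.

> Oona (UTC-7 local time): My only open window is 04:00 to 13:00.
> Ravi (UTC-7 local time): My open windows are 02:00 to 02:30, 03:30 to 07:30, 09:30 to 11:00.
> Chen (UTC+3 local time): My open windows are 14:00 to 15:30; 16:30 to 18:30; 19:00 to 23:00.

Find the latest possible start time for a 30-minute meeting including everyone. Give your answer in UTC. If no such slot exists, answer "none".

Oona in UTC: 11:00-20:00 (add 7h to convert from UTC-7).
Ravi in UTC: 09:00-09:30, 10:30-14:30, 16:30-18:00 (add 7h to convert from UTC-7).
Chen in UTC: 11:00-12:30, 13:30-15:30, 16:00-20:00 (subtract 3h to convert from UTC+3).
Oona ∩ Ravi: 11:00-14:30, 16:30-18:00.
Oona ∩ Ravi ∩ Chen: 11:00-12:30, 13:30-14:30, 16:30-18:00.
Those are the intersection windows.
The last common window of at least 30 minutes is 16:30-18:00; a 30-minute meeting can start as late as 17:30 and still end by 18:00.

17:30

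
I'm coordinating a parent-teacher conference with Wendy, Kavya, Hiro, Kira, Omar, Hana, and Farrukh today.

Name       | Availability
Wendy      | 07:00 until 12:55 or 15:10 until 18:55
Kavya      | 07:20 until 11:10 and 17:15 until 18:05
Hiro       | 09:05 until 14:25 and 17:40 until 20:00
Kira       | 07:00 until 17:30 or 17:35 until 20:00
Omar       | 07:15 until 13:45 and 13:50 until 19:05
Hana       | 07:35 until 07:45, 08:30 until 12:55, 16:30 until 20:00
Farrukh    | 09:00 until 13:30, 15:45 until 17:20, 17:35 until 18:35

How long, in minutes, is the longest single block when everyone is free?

125

Wendy ∩ Kavya: 07:20-11:10, 17:15-18:05.
Wendy ∩ Kavya ∩ Hiro: 09:05-11:10, 17:40-18:05.
Wendy ∩ Kavya ∩ Hiro ∩ Kira: 09:05-11:10, 17:40-18:05.
Wendy ∩ Kavya ∩ Hiro ∩ Kira ∩ Omar: 09:05-11:10, 17:40-18:05.
Wendy ∩ Kavya ∩ Hiro ∩ Kira ∩ Omar ∩ Hana: 09:05-11:10, 17:40-18:05.
Wendy ∩ Kavya ∩ Hiro ∩ Kira ∩ Omar ∩ Hana ∩ Farrukh: 09:05-11:10, 17:40-18:05.
The longest is 09:05-11:10 at 125 minutes.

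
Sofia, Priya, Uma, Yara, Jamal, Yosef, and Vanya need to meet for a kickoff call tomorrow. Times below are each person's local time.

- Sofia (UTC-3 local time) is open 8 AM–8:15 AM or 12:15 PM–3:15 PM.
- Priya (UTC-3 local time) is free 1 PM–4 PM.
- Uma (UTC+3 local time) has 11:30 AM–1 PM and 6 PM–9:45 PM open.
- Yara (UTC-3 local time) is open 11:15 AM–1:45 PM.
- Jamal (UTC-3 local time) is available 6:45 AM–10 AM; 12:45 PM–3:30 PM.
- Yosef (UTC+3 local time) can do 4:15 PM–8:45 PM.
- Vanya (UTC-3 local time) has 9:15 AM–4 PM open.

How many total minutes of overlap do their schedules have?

45

Sofia in UTC: 11:00-11:15, 15:15-18:15 (add 3h to convert from UTC-3).
Priya in UTC: 16:00-19:00 (add 3h to convert from UTC-3).
Uma in UTC: 08:30-10:00, 15:00-18:45 (subtract 3h to convert from UTC+3).
Yara in UTC: 14:15-16:45 (add 3h to convert from UTC-3).
Jamal in UTC: 09:45-13:00, 15:45-18:30 (add 3h to convert from UTC-3).
Yosef in UTC: 13:15-17:45 (subtract 3h to convert from UTC+3).
Vanya in UTC: 12:15-19:00 (add 3h to convert from UTC-3).
Sofia ∩ Priya: 16:00-18:15.
Sofia ∩ Priya ∩ Uma: 16:00-18:15.
Sofia ∩ Priya ∩ Uma ∩ Yara: 16:00-16:45.
Sofia ∩ Priya ∩ Uma ∩ Yara ∩ Jamal: 16:00-16:45.
Sofia ∩ Priya ∩ Uma ∩ Yara ∩ Jamal ∩ Yosef: 16:00-16:45.
Sofia ∩ Priya ∩ Uma ∩ Yara ∩ Jamal ∩ Yosef ∩ Vanya: 16:00-16:45.
That's a single block of 45 minutes.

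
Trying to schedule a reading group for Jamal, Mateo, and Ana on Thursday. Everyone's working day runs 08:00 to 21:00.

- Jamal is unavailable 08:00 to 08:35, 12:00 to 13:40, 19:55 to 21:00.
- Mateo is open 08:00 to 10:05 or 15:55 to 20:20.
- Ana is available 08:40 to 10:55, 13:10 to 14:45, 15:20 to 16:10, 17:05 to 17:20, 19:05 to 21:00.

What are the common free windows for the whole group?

08:40-10:05, 15:55-16:10, 17:05-17:20, 19:05-19:55

Jamal free: 08:35-12:00, 13:40-19:55 (invert busy blocks within the working day).
Mateo free: 08:00-10:05, 15:55-20:20.
Ana free: 08:40-10:55, 13:10-14:45, 15:20-16:10, 17:05-17:20, 19:05-21:00.
Jamal ∩ Mateo: 08:35-10:05, 15:55-19:55.
Jamal ∩ Mateo ∩ Ana: 08:40-10:05, 15:55-16:10, 17:05-17:20, 19:05-19:55.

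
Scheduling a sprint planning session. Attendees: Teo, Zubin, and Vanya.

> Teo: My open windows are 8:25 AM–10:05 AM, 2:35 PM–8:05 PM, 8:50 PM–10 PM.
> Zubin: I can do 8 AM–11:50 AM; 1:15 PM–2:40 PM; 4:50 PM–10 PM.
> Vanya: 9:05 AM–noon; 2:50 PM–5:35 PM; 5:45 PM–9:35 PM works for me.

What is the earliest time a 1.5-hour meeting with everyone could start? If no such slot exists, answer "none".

17:45

Teo ∩ Zubin: 08:25-10:05, 14:35-14:40, 16:50-20:05, 20:50-22:00.
Teo ∩ Zubin ∩ Vanya: 09:05-10:05, 16:50-17:35, 17:45-20:05, 20:50-21:35.
The first common window of at least 90 minutes is 17:45-20:05, so the earliest start is 17:45.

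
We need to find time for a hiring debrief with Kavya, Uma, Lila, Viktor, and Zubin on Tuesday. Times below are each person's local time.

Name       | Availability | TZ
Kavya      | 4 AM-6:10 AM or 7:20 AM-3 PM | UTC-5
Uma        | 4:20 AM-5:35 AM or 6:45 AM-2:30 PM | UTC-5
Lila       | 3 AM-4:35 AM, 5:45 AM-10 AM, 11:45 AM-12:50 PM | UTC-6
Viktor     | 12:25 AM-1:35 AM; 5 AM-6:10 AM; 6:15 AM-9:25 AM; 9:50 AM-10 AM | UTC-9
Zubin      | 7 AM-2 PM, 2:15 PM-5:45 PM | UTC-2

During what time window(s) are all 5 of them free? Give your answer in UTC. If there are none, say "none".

Kavya in UTC: 09:00-11:10, 12:20-20:00 (add 5h to convert from UTC-5).
Uma in UTC: 09:20-10:35, 11:45-19:30 (add 5h to convert from UTC-5).
Lila in UTC: 09:00-10:35, 11:45-16:00, 17:45-18:50 (add 6h to convert from UTC-6).
Viktor in UTC: 09:25-10:35, 14:00-15:10, 15:15-18:25, 18:50-19:00 (add 9h to convert from UTC-9).
Zubin in UTC: 09:00-16:00, 16:15-19:45 (add 2h to convert from UTC-2).
Kavya ∩ Uma: 09:20-10:35, 12:20-19:30.
Kavya ∩ Uma ∩ Lila: 09:20-10:35, 12:20-16:00, 17:45-18:50.
Kavya ∩ Uma ∩ Lila ∩ Viktor: 09:25-10:35, 14:00-15:10, 15:15-16:00, 17:45-18:25.
Kavya ∩ Uma ∩ Lila ∩ Viktor ∩ Zubin: 09:25-10:35, 14:00-15:10, 15:15-16:00, 17:45-18:25.

09:25-10:35, 14:00-15:10, 15:15-16:00, 17:45-18:25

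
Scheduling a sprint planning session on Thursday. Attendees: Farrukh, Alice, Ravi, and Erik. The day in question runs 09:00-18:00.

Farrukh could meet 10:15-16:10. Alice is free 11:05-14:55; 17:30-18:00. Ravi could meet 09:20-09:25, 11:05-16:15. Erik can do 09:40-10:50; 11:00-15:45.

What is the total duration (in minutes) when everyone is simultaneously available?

230

Farrukh ∩ Alice: 11:05-14:55.
Farrukh ∩ Alice ∩ Ravi: 11:05-14:55.
Farrukh ∩ Alice ∩ Ravi ∩ Erik: 11:05-14:55.
Those are the intersection windows.
That's a single block of 230 minutes.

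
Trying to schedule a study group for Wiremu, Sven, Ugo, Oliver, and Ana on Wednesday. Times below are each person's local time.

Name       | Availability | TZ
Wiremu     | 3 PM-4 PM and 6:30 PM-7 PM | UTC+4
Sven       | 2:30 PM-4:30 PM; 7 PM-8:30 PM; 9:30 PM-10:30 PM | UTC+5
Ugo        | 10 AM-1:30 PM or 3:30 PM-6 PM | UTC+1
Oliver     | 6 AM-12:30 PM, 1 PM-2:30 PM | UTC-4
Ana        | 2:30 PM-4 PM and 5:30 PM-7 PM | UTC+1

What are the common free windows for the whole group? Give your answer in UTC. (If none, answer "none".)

14:30-15:00

Wiremu in UTC: 11:00-12:00, 14:30-15:00 (subtract 4h to convert from UTC+4).
Sven in UTC: 09:30-11:30, 14:00-15:30, 16:30-17:30 (subtract 5h to convert from UTC+5).
Ugo in UTC: 09:00-12:30, 14:30-17:00 (subtract 1h to convert from UTC+1).
Oliver in UTC: 10:00-16:30, 17:00-18:30 (add 4h to convert from UTC-4).
Ana in UTC: 13:30-15:00, 16:30-18:00 (subtract 1h to convert from UTC+1).
Wiremu ∩ Sven: 11:00-11:30, 14:30-15:00.
Wiremu ∩ Sven ∩ Ugo: 11:00-11:30, 14:30-15:00.
Wiremu ∩ Sven ∩ Ugo ∩ Oliver: 11:00-11:30, 14:30-15:00.
Wiremu ∩ Sven ∩ Ugo ∩ Oliver ∩ Ana: 14:30-15:00.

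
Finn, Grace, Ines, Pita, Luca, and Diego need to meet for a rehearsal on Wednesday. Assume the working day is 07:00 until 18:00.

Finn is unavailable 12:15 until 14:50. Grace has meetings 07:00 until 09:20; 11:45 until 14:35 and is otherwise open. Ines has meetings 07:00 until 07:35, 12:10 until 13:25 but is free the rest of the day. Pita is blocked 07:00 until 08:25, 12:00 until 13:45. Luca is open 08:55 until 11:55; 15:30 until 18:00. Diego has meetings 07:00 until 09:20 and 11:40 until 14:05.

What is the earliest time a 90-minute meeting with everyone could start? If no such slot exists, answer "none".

09:20

Finn free: 07:00-12:15, 14:50-18:00 (invert busy blocks within the working day).
Grace free: 09:20-11:45, 14:35-18:00 (invert busy blocks within the working day).
Ines free: 07:35-12:10, 13:25-18:00 (invert busy blocks within the working day).
Pita free: 08:25-12:00, 13:45-18:00 (invert busy blocks within the working day).
Luca free: 08:55-11:55, 15:30-18:00.
Diego free: 09:20-11:40, 14:05-18:00 (invert busy blocks within the working day).
Finn ∩ Grace: 09:20-11:45, 14:50-18:00.
Finn ∩ Grace ∩ Ines: 09:20-11:45, 14:50-18:00.
Finn ∩ Grace ∩ Ines ∩ Pita: 09:20-11:45, 14:50-18:00.
Finn ∩ Grace ∩ Ines ∩ Pita ∩ Luca: 09:20-11:45, 15:30-18:00.
Finn ∩ Grace ∩ Ines ∩ Pita ∩ Luca ∩ Diego: 09:20-11:40, 15:30-18:00.
Those are the intersection windows.
The first common window of at least 90 minutes is 09:20-11:40, so the earliest start is 09:20.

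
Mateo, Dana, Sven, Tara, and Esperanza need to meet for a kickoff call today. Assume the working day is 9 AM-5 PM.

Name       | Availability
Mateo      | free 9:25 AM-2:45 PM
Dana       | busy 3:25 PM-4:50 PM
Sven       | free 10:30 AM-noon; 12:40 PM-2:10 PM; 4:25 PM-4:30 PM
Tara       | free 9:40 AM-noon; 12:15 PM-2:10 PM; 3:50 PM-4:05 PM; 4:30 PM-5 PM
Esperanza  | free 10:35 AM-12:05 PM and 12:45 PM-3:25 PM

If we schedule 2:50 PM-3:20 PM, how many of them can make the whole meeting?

2

Mateo free: 09:25-14:45.
Dana free: 09:00-15:25, 16:50-17:00 (invert busy blocks within the working day).
Sven free: 10:30-12:00, 12:40-14:10, 16:25-16:30.
Tara free: 09:40-12:00, 12:15-14:10, 15:50-16:05, 16:30-17:00.
Esperanza free: 10:35-12:05, 12:45-15:25.
Dana and Esperanza can make the full 14:50-15:20 slot — that's 2.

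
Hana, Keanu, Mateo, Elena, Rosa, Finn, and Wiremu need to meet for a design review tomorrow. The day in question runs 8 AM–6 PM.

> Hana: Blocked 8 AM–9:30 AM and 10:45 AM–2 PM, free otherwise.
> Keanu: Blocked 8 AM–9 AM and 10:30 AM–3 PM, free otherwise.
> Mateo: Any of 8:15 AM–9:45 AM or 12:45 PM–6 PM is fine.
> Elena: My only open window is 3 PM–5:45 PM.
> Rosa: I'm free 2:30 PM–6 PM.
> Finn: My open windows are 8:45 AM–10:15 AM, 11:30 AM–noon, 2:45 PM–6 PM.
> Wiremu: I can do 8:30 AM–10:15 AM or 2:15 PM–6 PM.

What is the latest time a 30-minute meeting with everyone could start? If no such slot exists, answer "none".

Hana free: 09:30-10:45, 14:00-18:00 (invert busy blocks within the working day).
Keanu free: 09:00-10:30, 15:00-18:00 (invert busy blocks within the working day).
Mateo free: 08:15-09:45, 12:45-18:00.
Elena free: 15:00-17:45.
Rosa free: 14:30-18:00.
Finn free: 08:45-10:15, 11:30-12:00, 14:45-18:00.
Wiremu free: 08:30-10:15, 14:15-18:00.
Hana ∩ Keanu: 09:30-10:30, 15:00-18:00.
Hana ∩ Keanu ∩ Mateo: 09:30-09:45, 15:00-18:00.
Hana ∩ Keanu ∩ Mateo ∩ Elena: 15:00-17:45.
Hana ∩ Keanu ∩ Mateo ∩ Elena ∩ Rosa: 15:00-17:45.
Hana ∩ Keanu ∩ Mateo ∩ Elena ∩ Rosa ∩ Finn: 15:00-17:45.
Hana ∩ Keanu ∩ Mateo ∩ Elena ∩ Rosa ∩ Finn ∩ Wiremu: 15:00-17:45.
The last common window of at least 30 minutes is 15:00-17:45; a 30-minute meeting can start as late as 17:15 and still end by 17:45.

17:15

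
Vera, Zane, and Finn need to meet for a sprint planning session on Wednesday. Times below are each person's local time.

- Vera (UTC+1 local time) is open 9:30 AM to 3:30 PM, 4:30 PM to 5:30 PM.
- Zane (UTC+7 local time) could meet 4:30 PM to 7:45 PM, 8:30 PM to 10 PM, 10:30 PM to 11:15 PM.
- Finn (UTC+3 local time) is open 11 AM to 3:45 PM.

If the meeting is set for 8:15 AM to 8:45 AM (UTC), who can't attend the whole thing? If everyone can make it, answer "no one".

Vera, Zane

Vera in UTC: 08:30-14:30, 15:30-16:30 (subtract 1h to convert from UTC+1).
Zane in UTC: 09:30-12:45, 13:30-15:00, 15:30-16:15 (subtract 7h to convert from UTC+7).
Finn in UTC: 08:00-12:45 (subtract 3h to convert from UTC+3).
Vera: not fully free for 08:15-08:45. Zane: not fully free for 08:15-08:45. Finn: free for 08:15-08:45.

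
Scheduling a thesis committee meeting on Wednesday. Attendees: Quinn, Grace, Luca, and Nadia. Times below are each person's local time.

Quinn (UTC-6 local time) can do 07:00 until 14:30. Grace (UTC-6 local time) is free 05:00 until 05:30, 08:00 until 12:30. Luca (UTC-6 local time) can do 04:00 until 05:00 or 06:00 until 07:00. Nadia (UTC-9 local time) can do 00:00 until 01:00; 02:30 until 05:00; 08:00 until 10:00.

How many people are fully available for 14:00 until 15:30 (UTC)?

Quinn in UTC: 13:00-20:30 (add 6h to convert from UTC-6).
Grace in UTC: 11:00-11:30, 14:00-18:30 (add 6h to convert from UTC-6).
Luca in UTC: 10:00-11:00, 12:00-13:00 (add 6h to convert from UTC-6).
Nadia in UTC: 09:00-10:00, 11:30-14:00, 17:00-19:00 (add 9h to convert from UTC-9).
Quinn and Grace can make the full 14:00-15:30 slot — that's 2.

2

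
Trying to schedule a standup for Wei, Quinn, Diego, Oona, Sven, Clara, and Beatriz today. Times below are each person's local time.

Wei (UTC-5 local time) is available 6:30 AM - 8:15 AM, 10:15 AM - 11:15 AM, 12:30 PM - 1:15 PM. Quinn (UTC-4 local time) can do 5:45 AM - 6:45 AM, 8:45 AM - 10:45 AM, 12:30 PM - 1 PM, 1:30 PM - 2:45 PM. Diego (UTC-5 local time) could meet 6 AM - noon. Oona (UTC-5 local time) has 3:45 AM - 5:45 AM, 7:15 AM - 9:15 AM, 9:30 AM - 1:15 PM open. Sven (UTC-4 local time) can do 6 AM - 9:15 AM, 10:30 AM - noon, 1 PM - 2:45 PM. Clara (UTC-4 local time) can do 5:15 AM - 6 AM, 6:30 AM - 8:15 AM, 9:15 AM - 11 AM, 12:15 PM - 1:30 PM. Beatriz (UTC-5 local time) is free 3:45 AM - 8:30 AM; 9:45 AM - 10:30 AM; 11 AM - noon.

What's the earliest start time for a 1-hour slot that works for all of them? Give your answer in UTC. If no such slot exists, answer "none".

none

Wei in UTC: 11:30-13:15, 15:15-16:15, 17:30-18:15 (add 5h to convert from UTC-5).
Quinn in UTC: 09:45-10:45, 12:45-14:45, 16:30-17:00, 17:30-18:45 (add 4h to convert from UTC-4).
Diego in UTC: 11:00-17:00 (add 5h to convert from UTC-5).
Oona in UTC: 08:45-10:45, 12:15-14:15, 14:30-18:15 (add 5h to convert from UTC-5).
Sven in UTC: 10:00-13:15, 14:30-16:00, 17:00-18:45 (add 4h to convert from UTC-4).
Clara in UTC: 09:15-10:00, 10:30-12:15, 13:15-15:00, 16:15-17:30 (add 4h to convert from UTC-4).
Beatriz in UTC: 08:45-13:30, 14:45-15:30, 16:00-17:00 (add 5h to convert from UTC-5).
Wei ∩ Quinn: 12:45-13:15, 17:30-18:15.
Wei ∩ Quinn ∩ Diego: 12:45-13:15.
Wei ∩ Quinn ∩ Diego ∩ Oona: 12:45-13:15.
Wei ∩ Quinn ∩ Diego ∩ Oona ∩ Sven: 12:45-13:15.
Wei ∩ Quinn ∩ Diego ∩ Oona ∩ Sven ∩ Clara: ∅.
Wei ∩ Quinn ∩ Diego ∩ Oona ∩ Sven ∩ Clara ∩ Beatriz: ∅.
There is no time when everyone is free.
No common window is at least 60 minutes long.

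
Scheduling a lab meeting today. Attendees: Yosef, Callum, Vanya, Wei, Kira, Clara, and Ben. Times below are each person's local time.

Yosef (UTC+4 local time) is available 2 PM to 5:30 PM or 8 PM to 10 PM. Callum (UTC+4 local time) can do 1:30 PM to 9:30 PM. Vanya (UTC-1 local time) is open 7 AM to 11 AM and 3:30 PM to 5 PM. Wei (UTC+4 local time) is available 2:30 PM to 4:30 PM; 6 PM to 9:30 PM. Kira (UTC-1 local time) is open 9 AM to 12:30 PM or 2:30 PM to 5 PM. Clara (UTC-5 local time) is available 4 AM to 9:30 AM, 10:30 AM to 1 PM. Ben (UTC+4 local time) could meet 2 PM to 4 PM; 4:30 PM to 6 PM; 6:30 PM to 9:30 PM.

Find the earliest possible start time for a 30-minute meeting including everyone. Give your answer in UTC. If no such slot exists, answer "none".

Yosef in UTC: 10:00-13:30, 16:00-18:00 (subtract 4h to convert from UTC+4).
Callum in UTC: 09:30-17:30 (subtract 4h to convert from UTC+4).
Vanya in UTC: 08:00-12:00, 16:30-18:00 (add 1h to convert from UTC-1).
Wei in UTC: 10:30-12:30, 14:00-17:30 (subtract 4h to convert from UTC+4).
Kira in UTC: 10:00-13:30, 15:30-18:00 (add 1h to convert from UTC-1).
Clara in UTC: 09:00-14:30, 15:30-18:00 (add 5h to convert from UTC-5).
Ben in UTC: 10:00-12:00, 12:30-14:00, 14:30-17:30 (subtract 4h to convert from UTC+4).
Yosef ∩ Callum: 10:00-13:30, 16:00-17:30.
Yosef ∩ Callum ∩ Vanya: 10:00-12:00, 16:30-17:30.
Yosef ∩ Callum ∩ Vanya ∩ Wei: 10:30-12:00, 16:30-17:30.
Yosef ∩ Callum ∩ Vanya ∩ Wei ∩ Kira: 10:30-12:00, 16:30-17:30.
Yosef ∩ Callum ∩ Vanya ∩ Wei ∩ Kira ∩ Clara: 10:30-12:00, 16:30-17:30.
Yosef ∩ Callum ∩ Vanya ∩ Wei ∩ Kira ∩ Clara ∩ Ben: 10:30-12:00, 16:30-17:30.
The first common window of at least 30 minutes is 10:30-12:00, so the earliest start is 10:30.

10:30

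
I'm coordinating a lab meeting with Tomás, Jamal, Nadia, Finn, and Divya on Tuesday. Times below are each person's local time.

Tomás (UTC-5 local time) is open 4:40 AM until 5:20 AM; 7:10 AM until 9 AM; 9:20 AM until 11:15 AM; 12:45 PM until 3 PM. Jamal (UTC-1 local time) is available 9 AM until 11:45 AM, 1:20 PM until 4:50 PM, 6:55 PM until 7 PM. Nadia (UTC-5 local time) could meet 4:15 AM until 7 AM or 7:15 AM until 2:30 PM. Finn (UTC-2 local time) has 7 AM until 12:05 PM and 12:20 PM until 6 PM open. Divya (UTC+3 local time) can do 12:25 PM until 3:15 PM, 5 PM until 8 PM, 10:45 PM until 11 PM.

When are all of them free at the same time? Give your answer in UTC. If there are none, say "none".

Tomás in UTC: 09:40-10:20, 12:10-14:00, 14:20-16:15, 17:45-20:00 (add 5h to convert from UTC-5).
Jamal in UTC: 10:00-12:45, 14:20-17:50, 19:55-20:00 (add 1h to convert from UTC-1).
Nadia in UTC: 09:15-12:00, 12:15-19:30 (add 5h to convert from UTC-5).
Finn in UTC: 09:00-14:05, 14:20-20:00 (add 2h to convert from UTC-2).
Divya in UTC: 09:25-12:15, 14:00-17:00, 19:45-20:00 (subtract 3h to convert from UTC+3).
Tomás ∩ Jamal: 10:00-10:20, 12:10-12:45, 14:20-16:15, 17:45-17:50, 19:55-20:00.
Tomás ∩ Jamal ∩ Nadia: 10:00-10:20, 12:15-12:45, 14:20-16:15, 17:45-17:50.
Tomás ∩ Jamal ∩ Nadia ∩ Finn: 10:00-10:20, 12:15-12:45, 14:20-16:15, 17:45-17:50.
Tomás ∩ Jamal ∩ Nadia ∩ Finn ∩ Divya: 10:00-10:20, 14:20-16:15.
So the common availability across everyone is 10:00-10:20, 14:20-16:15.

10:00-10:20, 14:20-16:15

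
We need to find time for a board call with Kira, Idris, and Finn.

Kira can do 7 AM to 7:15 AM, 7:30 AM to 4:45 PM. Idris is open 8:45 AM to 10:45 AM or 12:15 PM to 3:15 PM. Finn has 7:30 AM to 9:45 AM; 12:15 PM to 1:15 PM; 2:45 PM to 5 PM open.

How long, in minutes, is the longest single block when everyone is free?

60

Kira ∩ Idris: 08:45-10:45, 12:15-15:15.
Kira ∩ Idris ∩ Finn: 08:45-09:45, 12:15-13:15, 14:45-15:15.
The longest is 08:45-09:45 at 60 minutes.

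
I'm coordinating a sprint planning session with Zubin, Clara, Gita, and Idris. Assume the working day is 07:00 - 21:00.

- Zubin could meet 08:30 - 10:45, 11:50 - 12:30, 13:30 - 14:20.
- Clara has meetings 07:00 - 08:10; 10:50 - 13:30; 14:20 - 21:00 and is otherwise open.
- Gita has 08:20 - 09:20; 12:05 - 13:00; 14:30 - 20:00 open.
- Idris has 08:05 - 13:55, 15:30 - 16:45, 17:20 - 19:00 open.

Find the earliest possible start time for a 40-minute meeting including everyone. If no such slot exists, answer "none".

08:30

Zubin free: 08:30-10:45, 11:50-12:30, 13:30-14:20.
Clara free: 08:10-10:50, 13:30-14:20 (invert busy blocks within the working day).
Gita free: 08:20-09:20, 12:05-13:00, 14:30-20:00.
Idris free: 08:05-13:55, 15:30-16:45, 17:20-19:00.
Zubin ∩ Clara: 08:30-10:45, 13:30-14:20.
Zubin ∩ Clara ∩ Gita: 08:30-09:20.
Zubin ∩ Clara ∩ Gita ∩ Idris: 08:30-09:20.
So the common availability across everyone is 08:30-09:20.
The first common window of at least 40 minutes is 08:30-09:20, so the earliest start is 08:30.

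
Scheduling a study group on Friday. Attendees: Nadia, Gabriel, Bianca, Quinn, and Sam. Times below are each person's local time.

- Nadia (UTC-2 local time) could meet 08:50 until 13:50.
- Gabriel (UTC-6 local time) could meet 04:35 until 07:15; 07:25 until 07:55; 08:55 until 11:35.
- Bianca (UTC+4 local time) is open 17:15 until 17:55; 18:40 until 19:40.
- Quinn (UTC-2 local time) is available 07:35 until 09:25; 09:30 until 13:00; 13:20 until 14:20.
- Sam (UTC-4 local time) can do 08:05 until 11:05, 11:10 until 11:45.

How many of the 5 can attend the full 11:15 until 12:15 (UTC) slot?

Nadia in UTC: 10:50-15:50 (add 2h to convert from UTC-2).
Gabriel in UTC: 10:35-13:15, 13:25-13:55, 14:55-17:35 (add 6h to convert from UTC-6).
Bianca in UTC: 13:15-13:55, 14:40-15:40 (subtract 4h to convert from UTC+4).
Quinn in UTC: 09:35-11:25, 11:30-15:00, 15:20-16:20 (add 2h to convert from UTC-2).
Sam in UTC: 12:05-15:05, 15:10-15:45 (add 4h to convert from UTC-4).
Nadia and Gabriel can make the full 11:15-12:15 slot — that's 2.

2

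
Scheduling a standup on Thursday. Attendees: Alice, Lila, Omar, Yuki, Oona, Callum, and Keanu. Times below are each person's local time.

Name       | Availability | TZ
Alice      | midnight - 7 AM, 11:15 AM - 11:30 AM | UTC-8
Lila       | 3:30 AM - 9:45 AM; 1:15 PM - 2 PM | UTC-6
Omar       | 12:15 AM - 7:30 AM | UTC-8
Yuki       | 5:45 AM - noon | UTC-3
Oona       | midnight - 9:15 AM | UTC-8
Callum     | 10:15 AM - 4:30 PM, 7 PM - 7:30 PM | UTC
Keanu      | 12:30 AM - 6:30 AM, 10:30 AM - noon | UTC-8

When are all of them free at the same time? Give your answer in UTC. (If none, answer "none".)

10:15-14:30

Alice in UTC: 08:00-15:00, 19:15-19:30 (add 8h to convert from UTC-8).
Lila in UTC: 09:30-15:45, 19:15-20:00 (add 6h to convert from UTC-6).
Omar in UTC: 08:15-15:30 (add 8h to convert from UTC-8).
Yuki in UTC: 08:45-15:00 (add 3h to convert from UTC-3).
Oona in UTC: 08:00-17:15 (add 8h to convert from UTC-8).
Callum in UTC: 10:15-16:30, 19:00-19:30.
Keanu in UTC: 08:30-14:30, 18:30-20:00 (add 8h to convert from UTC-8).
Alice ∩ Lila: 09:30-15:00, 19:15-19:30.
Alice ∩ Lila ∩ Omar: 09:30-15:00.
Alice ∩ Lila ∩ Omar ∩ Yuki: 09:30-15:00.
Alice ∩ Lila ∩ Omar ∩ Yuki ∩ Oona: 09:30-15:00.
Alice ∩ Lila ∩ Omar ∩ Yuki ∩ Oona ∩ Callum: 10:15-15:00.
Alice ∩ Lila ∩ Omar ∩ Yuki ∩ Oona ∩ Callum ∩ Keanu: 10:15-14:30.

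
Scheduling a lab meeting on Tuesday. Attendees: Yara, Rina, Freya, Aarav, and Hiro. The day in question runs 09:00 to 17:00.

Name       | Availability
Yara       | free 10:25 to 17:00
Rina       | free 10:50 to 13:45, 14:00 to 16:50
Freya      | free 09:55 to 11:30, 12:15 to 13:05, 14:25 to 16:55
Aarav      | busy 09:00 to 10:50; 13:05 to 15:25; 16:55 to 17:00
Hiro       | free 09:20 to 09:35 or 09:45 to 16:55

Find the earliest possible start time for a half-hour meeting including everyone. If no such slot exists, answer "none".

10:50

Yara free: 10:25-17:00.
Rina free: 10:50-13:45, 14:00-16:50.
Freya free: 09:55-11:30, 12:15-13:05, 14:25-16:55.
Aarav free: 10:50-13:05, 15:25-16:55 (invert busy blocks within the working day).
Hiro free: 09:20-09:35, 09:45-16:55.
Yara ∩ Rina: 10:50-13:45, 14:00-16:50.
Yara ∩ Rina ∩ Freya: 10:50-11:30, 12:15-13:05, 14:25-16:50.
Yara ∩ Rina ∩ Freya ∩ Aarav: 10:50-11:30, 12:15-13:05, 15:25-16:50.
Yara ∩ Rina ∩ Freya ∩ Aarav ∩ Hiro: 10:50-11:30, 12:15-13:05, 15:25-16:50.
The first common window of at least 30 minutes is 10:50-11:30, so the earliest start is 10:50.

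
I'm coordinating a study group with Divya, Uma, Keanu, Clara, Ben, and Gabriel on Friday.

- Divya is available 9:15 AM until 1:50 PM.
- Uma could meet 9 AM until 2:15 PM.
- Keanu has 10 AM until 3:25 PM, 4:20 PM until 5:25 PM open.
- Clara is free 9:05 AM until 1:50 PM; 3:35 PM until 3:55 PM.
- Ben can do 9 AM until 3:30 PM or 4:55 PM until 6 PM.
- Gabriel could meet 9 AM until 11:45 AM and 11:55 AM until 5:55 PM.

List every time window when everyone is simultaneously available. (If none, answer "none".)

10:00-11:45, 11:55-13:50

Divya ∩ Uma: 09:15-13:50.
Divya ∩ Uma ∩ Keanu: 10:00-13:50.
Divya ∩ Uma ∩ Keanu ∩ Clara: 10:00-13:50.
Divya ∩ Uma ∩ Keanu ∩ Clara ∩ Ben: 10:00-13:50.
Divya ∩ Uma ∩ Keanu ∩ Clara ∩ Ben ∩ Gabriel: 10:00-11:45, 11:55-13:50.
Those are the intersection windows.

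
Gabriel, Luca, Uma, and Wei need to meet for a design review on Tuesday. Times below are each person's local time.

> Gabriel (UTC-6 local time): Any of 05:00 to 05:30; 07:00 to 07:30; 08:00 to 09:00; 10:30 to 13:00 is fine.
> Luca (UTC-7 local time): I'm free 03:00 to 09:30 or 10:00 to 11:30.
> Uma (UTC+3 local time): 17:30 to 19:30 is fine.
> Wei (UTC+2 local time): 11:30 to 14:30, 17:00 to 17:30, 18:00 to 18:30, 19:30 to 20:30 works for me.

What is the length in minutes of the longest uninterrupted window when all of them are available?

Gabriel in UTC: 11:00-11:30, 13:00-13:30, 14:00-15:00, 16:30-19:00 (add 6h to convert from UTC-6).
Luca in UTC: 10:00-16:30, 17:00-18:30 (add 7h to convert from UTC-7).
Uma in UTC: 14:30-16:30 (subtract 3h to convert from UTC+3).
Wei in UTC: 09:30-12:30, 15:00-15:30, 16:00-16:30, 17:30-18:30 (subtract 2h to convert from UTC+2).
Gabriel ∩ Luca: 11:00-11:30, 13:00-13:30, 14:00-15:00, 17:00-18:30.
Gabriel ∩ Luca ∩ Uma: 14:30-15:00.
Gabriel ∩ Luca ∩ Uma ∩ Wei: ∅.
There is no time when everyone is free.
No common window exists, so the longest block is 0 minutes.

0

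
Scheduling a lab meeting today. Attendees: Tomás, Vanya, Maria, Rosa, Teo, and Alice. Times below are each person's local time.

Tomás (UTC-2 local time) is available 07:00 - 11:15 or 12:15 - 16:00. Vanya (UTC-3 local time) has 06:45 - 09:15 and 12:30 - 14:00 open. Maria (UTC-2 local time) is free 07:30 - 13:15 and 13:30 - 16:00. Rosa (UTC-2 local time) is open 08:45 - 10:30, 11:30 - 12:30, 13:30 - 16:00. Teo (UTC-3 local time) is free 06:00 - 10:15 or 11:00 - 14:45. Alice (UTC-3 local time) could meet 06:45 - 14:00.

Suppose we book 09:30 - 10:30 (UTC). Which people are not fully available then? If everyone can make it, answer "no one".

Tomás in UTC: 09:00-13:15, 14:15-18:00 (add 2h to convert from UTC-2).
Vanya in UTC: 09:45-12:15, 15:30-17:00 (add 3h to convert from UTC-3).
Maria in UTC: 09:30-15:15, 15:30-18:00 (add 2h to convert from UTC-2).
Rosa in UTC: 10:45-12:30, 13:30-14:30, 15:30-18:00 (add 2h to convert from UTC-2).
Teo in UTC: 09:00-13:15, 14:00-17:45 (add 3h to convert from UTC-3).
Alice in UTC: 09:45-17:00 (add 3h to convert from UTC-3).
Tomás: free for 09:30-10:30. Vanya: not fully free for 09:30-10:30. Maria: free for 09:30-10:30. Rosa: not fully free for 09:30-10:30. Teo: free for 09:30-10:30. Alice: not fully free for 09:30-10:30.

Alice, Rosa, Vanya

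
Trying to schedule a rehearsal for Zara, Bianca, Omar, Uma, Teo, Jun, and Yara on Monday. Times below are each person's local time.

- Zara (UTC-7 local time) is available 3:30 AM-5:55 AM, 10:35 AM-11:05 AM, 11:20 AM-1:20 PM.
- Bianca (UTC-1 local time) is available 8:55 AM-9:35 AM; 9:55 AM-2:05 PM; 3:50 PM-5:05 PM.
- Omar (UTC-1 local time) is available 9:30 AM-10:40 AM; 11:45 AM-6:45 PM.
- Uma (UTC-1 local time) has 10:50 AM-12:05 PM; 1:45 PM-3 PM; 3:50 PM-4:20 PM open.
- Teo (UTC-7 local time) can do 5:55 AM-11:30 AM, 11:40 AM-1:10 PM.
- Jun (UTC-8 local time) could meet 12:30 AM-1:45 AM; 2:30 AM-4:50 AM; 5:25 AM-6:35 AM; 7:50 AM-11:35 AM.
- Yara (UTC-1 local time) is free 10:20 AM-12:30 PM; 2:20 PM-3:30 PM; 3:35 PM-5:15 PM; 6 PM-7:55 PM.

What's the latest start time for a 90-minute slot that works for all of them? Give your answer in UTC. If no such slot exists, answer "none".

none

Zara in UTC: 10:30-12:55, 17:35-18:05, 18:20-20:20 (add 7h to convert from UTC-7).
Bianca in UTC: 09:55-10:35, 10:55-15:05, 16:50-18:05 (add 1h to convert from UTC-1).
Omar in UTC: 10:30-11:40, 12:45-19:45 (add 1h to convert from UTC-1).
Uma in UTC: 11:50-13:05, 14:45-16:00, 16:50-17:20 (add 1h to convert from UTC-1).
Teo in UTC: 12:55-18:30, 18:40-20:10 (add 7h to convert from UTC-7).
Jun in UTC: 08:30-09:45, 10:30-12:50, 13:25-14:35, 15:50-19:35 (add 8h to convert from UTC-8).
Yara in UTC: 11:20-13:30, 15:20-16:30, 16:35-18:15, 19:00-20:55 (add 1h to convert from UTC-1).
Zara ∩ Bianca: 10:30-10:35, 10:55-12:55, 17:35-18:05.
Zara ∩ Bianca ∩ Omar: 10:30-10:35, 10:55-11:40, 12:45-12:55, 17:35-18:05.
Zara ∩ Bianca ∩ Omar ∩ Uma: 12:45-12:55.
Zara ∩ Bianca ∩ Omar ∩ Uma ∩ Teo: ∅.
Zara ∩ Bianca ∩ Omar ∩ Uma ∩ Teo ∩ Jun: ∅.
Zara ∩ Bianca ∩ Omar ∩ Uma ∩ Teo ∩ Jun ∩ Yara: ∅.
There is no time when everyone is free.
No common window is at least 90 minutes long.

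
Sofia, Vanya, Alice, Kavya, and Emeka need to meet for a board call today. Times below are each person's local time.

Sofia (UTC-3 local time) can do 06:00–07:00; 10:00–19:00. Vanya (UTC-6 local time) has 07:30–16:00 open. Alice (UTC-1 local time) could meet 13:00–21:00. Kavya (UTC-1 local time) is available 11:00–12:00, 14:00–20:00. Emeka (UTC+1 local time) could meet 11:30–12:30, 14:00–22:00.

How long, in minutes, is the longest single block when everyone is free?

360

Sofia in UTC: 09:00-10:00, 13:00-22:00 (add 3h to convert from UTC-3).
Vanya in UTC: 13:30-22:00 (add 6h to convert from UTC-6).
Alice in UTC: 14:00-22:00 (add 1h to convert from UTC-1).
Kavya in UTC: 12:00-13:00, 15:00-21:00 (add 1h to convert from UTC-1).
Emeka in UTC: 10:30-11:30, 13:00-21:00 (subtract 1h to convert from UTC+1).
Sofia ∩ Vanya: 13:30-22:00.
Sofia ∩ Vanya ∩ Alice: 14:00-22:00.
Sofia ∩ Vanya ∩ Alice ∩ Kavya: 15:00-21:00.
Sofia ∩ Vanya ∩ Alice ∩ Kavya ∩ Emeka: 15:00-21:00.
The longest is 15:00-21:00 at 360 minutes.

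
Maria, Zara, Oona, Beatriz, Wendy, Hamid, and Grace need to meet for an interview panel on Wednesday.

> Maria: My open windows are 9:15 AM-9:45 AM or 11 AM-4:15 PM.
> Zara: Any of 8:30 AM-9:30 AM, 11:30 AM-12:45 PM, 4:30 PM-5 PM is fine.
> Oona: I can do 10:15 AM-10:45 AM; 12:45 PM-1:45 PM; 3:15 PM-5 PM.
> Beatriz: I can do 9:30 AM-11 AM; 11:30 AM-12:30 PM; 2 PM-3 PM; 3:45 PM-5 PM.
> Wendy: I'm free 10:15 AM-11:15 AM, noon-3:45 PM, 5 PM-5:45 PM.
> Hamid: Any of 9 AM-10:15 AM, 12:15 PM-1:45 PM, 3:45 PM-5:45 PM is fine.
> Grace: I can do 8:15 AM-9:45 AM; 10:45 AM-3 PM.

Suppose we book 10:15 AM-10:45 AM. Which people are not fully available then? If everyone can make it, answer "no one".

Grace, Hamid, Maria, Zara

Maria: not fully free for 10:15-10:45. Zara: not fully free for 10:15-10:45. Oona: free for 10:15-10:45. Beatriz: free for 10:15-10:45. Wendy: free for 10:15-10:45. Hamid: not fully free for 10:15-10:45. Grace: not fully free for 10:15-10:45.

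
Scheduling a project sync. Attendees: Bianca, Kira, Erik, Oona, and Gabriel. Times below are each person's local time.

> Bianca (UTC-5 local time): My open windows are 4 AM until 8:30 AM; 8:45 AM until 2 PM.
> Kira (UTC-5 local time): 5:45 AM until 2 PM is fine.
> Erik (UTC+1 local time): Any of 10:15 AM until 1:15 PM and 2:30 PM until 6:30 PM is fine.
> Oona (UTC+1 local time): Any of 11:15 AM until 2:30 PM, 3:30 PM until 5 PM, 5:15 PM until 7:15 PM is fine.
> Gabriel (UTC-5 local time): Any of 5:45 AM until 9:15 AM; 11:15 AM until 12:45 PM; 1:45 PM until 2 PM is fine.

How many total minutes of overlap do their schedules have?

165

Bianca in UTC: 09:00-13:30, 13:45-19:00 (add 5h to convert from UTC-5).
Kira in UTC: 10:45-19:00 (add 5h to convert from UTC-5).
Erik in UTC: 09:15-12:15, 13:30-17:30 (subtract 1h to convert from UTC+1).
Oona in UTC: 10:15-13:30, 14:30-16:00, 16:15-18:15 (subtract 1h to convert from UTC+1).
Gabriel in UTC: 10:45-14:15, 16:15-17:45, 18:45-19:00 (add 5h to convert from UTC-5).
Bianca ∩ Kira: 10:45-13:30, 13:45-19:00.
Bianca ∩ Kira ∩ Erik: 10:45-12:15, 13:45-17:30.
Bianca ∩ Kira ∩ Erik ∩ Oona: 10:45-12:15, 14:30-16:00, 16:15-17:30.
Bianca ∩ Kira ∩ Erik ∩ Oona ∩ Gabriel: 10:45-12:15, 16:15-17:30.
Summing the common windows: 90 + 75 = 165 minutes.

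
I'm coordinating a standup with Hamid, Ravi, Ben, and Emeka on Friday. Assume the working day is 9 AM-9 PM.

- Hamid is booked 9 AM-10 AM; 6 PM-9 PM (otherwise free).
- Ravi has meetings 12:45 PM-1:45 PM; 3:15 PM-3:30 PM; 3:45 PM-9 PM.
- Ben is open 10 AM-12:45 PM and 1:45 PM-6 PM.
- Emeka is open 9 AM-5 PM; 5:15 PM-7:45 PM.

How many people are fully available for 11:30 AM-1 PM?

2

Hamid free: 10:00-18:00 (invert busy blocks within the working day).
Ravi free: 09:00-12:45, 13:45-15:15, 15:30-15:45 (invert busy blocks within the working day).
Ben free: 10:00-12:45, 13:45-18:00.
Emeka free: 09:00-17:00, 17:15-19:45.
Hamid and Emeka can make the full 11:30-13:00 slot — that's 2.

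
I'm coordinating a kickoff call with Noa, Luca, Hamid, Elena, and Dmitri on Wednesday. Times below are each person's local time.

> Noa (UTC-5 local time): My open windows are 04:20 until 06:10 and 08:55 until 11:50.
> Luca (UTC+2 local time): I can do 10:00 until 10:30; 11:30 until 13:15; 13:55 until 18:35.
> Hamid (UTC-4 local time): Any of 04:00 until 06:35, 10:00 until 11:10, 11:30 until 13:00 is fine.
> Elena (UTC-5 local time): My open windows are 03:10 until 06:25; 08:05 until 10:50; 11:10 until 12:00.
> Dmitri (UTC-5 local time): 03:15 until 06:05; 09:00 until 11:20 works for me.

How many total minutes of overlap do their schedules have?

Noa in UTC: 09:20-11:10, 13:55-16:50 (add 5h to convert from UTC-5).
Luca in UTC: 08:00-08:30, 09:30-11:15, 11:55-16:35 (subtract 2h to convert from UTC+2).
Hamid in UTC: 08:00-10:35, 14:00-15:10, 15:30-17:00 (add 4h to convert from UTC-4).
Elena in UTC: 08:10-11:25, 13:05-15:50, 16:10-17:00 (add 5h to convert from UTC-5).
Dmitri in UTC: 08:15-11:05, 14:00-16:20 (add 5h to convert from UTC-5).
Noa ∩ Luca: 09:30-11:10, 13:55-16:35.
Noa ∩ Luca ∩ Hamid: 09:30-10:35, 14:00-15:10, 15:30-16:35.
Noa ∩ Luca ∩ Hamid ∩ Elena: 09:30-10:35, 14:00-15:10, 15:30-15:50, 16:10-16:35.
Noa ∩ Luca ∩ Hamid ∩ Elena ∩ Dmitri: 09:30-10:35, 14:00-15:10, 15:30-15:50, 16:10-16:20.
Summing the common windows: 65 + 70 + 20 + 10 = 165 minutes.

165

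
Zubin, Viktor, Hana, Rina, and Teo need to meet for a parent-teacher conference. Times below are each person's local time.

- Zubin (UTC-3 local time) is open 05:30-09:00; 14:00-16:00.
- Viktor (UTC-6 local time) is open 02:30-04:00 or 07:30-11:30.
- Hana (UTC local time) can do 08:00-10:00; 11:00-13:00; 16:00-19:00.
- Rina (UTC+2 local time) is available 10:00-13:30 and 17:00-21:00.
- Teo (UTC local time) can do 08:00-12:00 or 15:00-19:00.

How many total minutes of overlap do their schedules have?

120

Zubin in UTC: 08:30-12:00, 17:00-19:00 (add 3h to convert from UTC-3).
Viktor in UTC: 08:30-10:00, 13:30-17:30 (add 6h to convert from UTC-6).
Hana in UTC: 08:00-10:00, 11:00-13:00, 16:00-19:00.
Rina in UTC: 08:00-11:30, 15:00-19:00 (subtract 2h to convert from UTC+2).
Teo in UTC: 08:00-12:00, 15:00-19:00.
Zubin ∩ Viktor: 08:30-10:00, 17:00-17:30.
Zubin ∩ Viktor ∩ Hana: 08:30-10:00, 17:00-17:30.
Zubin ∩ Viktor ∩ Hana ∩ Rina: 08:30-10:00, 17:00-17:30.
Zubin ∩ Viktor ∩ Hana ∩ Rina ∩ Teo: 08:30-10:00, 17:00-17:30.
Summing the common windows: 90 + 30 = 120 minutes.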